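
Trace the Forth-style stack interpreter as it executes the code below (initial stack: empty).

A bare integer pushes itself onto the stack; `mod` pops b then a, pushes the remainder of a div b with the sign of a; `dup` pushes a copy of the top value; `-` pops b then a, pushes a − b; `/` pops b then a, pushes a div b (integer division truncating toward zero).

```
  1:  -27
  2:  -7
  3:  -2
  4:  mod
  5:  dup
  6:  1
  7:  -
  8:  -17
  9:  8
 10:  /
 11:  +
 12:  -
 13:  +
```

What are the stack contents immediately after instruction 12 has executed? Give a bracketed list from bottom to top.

-27 → [-27]
-7  → [-27, -7]
-2  → [-27, -7, -2]
mod → [-27, -1]
dup → [-27, -1, -1]
1   → [-27, -1, -1, 1]
-   → [-27, -1, -2]
-17 → [-27, -1, -2, -17]
8   → [-27, -1, -2, -17, 8]
/   → [-27, -1, -2, -2]
+   → [-27, -1, -4]
-   → [-27, 3]

[-27, 3]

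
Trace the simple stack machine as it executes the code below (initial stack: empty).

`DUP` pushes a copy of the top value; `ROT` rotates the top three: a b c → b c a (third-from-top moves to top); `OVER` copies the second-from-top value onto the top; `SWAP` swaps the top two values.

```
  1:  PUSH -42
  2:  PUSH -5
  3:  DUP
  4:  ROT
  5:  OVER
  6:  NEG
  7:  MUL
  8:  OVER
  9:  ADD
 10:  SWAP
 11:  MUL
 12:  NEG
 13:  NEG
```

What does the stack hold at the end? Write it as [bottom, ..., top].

[-5, 1075]

PUSH -42 → [-42]
PUSH -5  → [-42, -5]
DUP      → [-42, -5, -5]
ROT      → [-5, -5, -42]
OVER     → [-5, -5, -42, -5]
NEG      → [-5, -5, -42, 5]
MUL      → [-5, -5, -210]
OVER     → [-5, -5, -210, -5]
ADD      → [-5, -5, -215]
SWAP     → [-5, -215, -5]
MUL      → [-5, 1075]
NEG      → [-5, -1075]
NEG      → [-5, 1075]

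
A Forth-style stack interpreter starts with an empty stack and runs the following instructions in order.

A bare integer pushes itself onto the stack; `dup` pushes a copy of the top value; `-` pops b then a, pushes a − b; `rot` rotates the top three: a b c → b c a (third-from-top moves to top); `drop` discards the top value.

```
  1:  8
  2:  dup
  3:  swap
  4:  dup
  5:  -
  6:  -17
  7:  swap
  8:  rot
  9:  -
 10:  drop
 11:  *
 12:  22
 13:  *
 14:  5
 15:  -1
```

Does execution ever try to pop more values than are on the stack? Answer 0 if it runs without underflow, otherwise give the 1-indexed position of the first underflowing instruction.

8     8
dup   8 8
swap  8 8
dup   8 8 8
-     8 0
-17   8 0 -17
swap  8 -17 0
rot   -17 0 8
-     -17 -8
drop  -17
*  — needs 2 operands, stack has 1 → underflow

11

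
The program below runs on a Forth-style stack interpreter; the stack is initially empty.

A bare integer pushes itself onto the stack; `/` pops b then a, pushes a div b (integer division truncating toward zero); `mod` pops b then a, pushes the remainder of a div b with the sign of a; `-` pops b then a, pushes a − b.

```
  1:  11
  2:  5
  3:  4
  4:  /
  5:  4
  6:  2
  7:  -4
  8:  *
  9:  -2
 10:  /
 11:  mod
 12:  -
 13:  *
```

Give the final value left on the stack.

11

11  : [11]
5   : [11, 5]
4   : [11, 5, 4]
/   : [11, 1]
4   : [11, 1, 4]
2   : [11, 1, 4, 2]
-4  : [11, 1, 4, 2, -4]
*   : [11, 1, 4, -8]
-2  : [11, 1, 4, -8, -2]
/   : [11, 1, 4, 4]
mod : [11, 1, 0]
-   : [11, 1]
*   : [11]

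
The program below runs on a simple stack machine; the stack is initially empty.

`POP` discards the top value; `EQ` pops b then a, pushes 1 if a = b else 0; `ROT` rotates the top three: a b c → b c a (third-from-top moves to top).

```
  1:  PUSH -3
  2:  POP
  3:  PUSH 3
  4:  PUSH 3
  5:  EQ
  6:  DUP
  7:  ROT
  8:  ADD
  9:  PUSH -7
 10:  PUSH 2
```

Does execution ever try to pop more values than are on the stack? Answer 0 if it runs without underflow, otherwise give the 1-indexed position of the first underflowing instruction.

7

PUSH -3 : [-3]
POP     : []
PUSH 3  : [3]
PUSH 3  : [3, 3]
EQ      : [1]
DUP     : [1, 1]
ROT  — needs 3 operands, stack has 2 → underflow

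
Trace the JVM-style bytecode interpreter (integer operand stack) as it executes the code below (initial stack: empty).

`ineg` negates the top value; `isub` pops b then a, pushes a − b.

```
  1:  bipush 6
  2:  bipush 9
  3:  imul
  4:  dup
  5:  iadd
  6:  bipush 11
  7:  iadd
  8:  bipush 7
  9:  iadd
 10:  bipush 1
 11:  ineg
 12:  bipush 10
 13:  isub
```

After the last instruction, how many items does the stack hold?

bipush 6  : 6
bipush 9  : 6 9
imul      : 54
dup       : 54 54
iadd      : 108
bipush 11 : 108 11
iadd      : 119
bipush 7  : 119 7
iadd      : 126
bipush 1  : 126 1
ineg      : 126 -1
bipush 10 : 126 -1 10
isub      : 126 -11

2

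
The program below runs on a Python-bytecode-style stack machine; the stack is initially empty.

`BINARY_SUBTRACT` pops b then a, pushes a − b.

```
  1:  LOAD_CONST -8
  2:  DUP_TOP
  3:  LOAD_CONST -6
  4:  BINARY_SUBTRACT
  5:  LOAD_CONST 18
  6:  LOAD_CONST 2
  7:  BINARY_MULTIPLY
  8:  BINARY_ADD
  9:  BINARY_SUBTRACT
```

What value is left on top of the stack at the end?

LOAD_CONST -8   -> -8
DUP_TOP         -> -8 -8
LOAD_CONST -6   -> -8 -8 -6
BINARY_SUBTRACT -> -8 -2
LOAD_CONST 18   -> -8 -2 18
LOAD_CONST 2    -> -8 -2 18 2
BINARY_MULTIPLY -> -8 -2 36
BINARY_ADD      -> -8 34
BINARY_SUBTRACT -> -42

-42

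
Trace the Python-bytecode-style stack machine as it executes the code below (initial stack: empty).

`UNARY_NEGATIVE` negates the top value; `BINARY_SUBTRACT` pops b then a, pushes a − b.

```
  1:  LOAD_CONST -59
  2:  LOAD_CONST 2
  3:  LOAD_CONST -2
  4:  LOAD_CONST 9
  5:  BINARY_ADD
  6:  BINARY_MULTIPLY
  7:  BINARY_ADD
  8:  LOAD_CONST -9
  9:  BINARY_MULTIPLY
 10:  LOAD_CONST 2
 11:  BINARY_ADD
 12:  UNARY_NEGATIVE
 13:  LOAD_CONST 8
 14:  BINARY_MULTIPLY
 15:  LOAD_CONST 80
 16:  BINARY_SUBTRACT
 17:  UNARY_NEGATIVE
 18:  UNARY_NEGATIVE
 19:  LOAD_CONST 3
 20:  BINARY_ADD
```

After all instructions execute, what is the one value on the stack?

-3333

LOAD_CONST -59   -59
LOAD_CONST 2     -59 2
LOAD_CONST -2    -59 2 -2
LOAD_CONST 9     -59 2 -2 9
BINARY_ADD       -59 2 7
BINARY_MULTIPLY  -59 14
BINARY_ADD       -45
LOAD_CONST -9    -45 -9
BINARY_MULTIPLY  405
LOAD_CONST 2     405 2
BINARY_ADD       407
UNARY_NEGATIVE   -407
LOAD_CONST 8     -407 8
BINARY_MULTIPLY  -3256
LOAD_CONST 80    -3256 80
BINARY_SUBTRACT  -3336
UNARY_NEGATIVE   3336
UNARY_NEGATIVE   -3336
LOAD_CONST 3     -3336 3
BINARY_ADD       -3333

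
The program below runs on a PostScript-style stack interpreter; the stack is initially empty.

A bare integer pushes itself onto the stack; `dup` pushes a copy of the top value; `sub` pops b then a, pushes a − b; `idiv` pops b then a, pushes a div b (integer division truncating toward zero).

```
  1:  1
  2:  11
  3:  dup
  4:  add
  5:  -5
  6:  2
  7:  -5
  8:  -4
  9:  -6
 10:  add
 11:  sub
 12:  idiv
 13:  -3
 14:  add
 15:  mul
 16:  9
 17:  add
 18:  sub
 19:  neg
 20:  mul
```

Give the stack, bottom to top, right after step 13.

1     [1]
11    [1, 11]
dup   [1, 11, 11]
add   [1, 22]
-5    [1, 22, -5]
2     [1, 22, -5, 2]
-5    [1, 22, -5, 2, -5]
-4    [1, 22, -5, 2, -5, -4]
-6    [1, 22, -5, 2, -5, -4, -6]
add   [1, 22, -5, 2, -5, -10]
sub   [1, 22, -5, 2, 5]
idiv  [1, 22, -5, 0]
-3    [1, 22, -5, 0, -3]

[1, 22, -5, 0, -3]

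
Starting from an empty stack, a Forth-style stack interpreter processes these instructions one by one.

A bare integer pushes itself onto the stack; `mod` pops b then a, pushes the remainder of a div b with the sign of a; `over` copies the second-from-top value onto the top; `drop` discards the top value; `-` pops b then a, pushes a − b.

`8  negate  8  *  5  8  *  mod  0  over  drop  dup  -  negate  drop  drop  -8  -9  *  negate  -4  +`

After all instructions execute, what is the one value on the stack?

8      -> 8
negate -> -8
8      -> -8 8
*      -> -64
5      -> -64 5
8      -> -64 5 8
*      -> -64 40
mod    -> -24
0      -> -24 0
over   -> -24 0 -24
drop   -> -24 0
dup    -> -24 0 0
-      -> -24 0
negate -> -24 0
drop   -> -24
drop   -> (empty)
-8     -> -8
-9     -> -8 -9
*      -> 72
negate -> -72
-4     -> -72 -4
+      -> -76

-76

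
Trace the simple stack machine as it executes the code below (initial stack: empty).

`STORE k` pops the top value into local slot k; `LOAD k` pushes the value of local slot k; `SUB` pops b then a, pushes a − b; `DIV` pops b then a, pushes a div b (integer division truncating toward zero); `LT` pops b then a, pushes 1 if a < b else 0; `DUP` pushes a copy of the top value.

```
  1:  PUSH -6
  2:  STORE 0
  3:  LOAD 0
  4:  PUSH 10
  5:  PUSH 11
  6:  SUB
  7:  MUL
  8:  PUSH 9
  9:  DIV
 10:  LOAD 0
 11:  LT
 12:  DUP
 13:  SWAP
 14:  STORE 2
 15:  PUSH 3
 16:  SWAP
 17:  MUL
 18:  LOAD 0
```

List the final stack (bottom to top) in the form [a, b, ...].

[0, -6]

PUSH -6 : [-6]
STORE 0 : []
LOAD 0  : [-6]
PUSH 10 : [-6, 10]
PUSH 11 : [-6, 10, 11]
SUB     : [-6, -1]
MUL     : [6]
PUSH 9  : [6, 9]
DIV     : [0]
LOAD 0  : [0, -6]
LT      : [0]
DUP     : [0, 0]
SWAP    : [0, 0]
STORE 2 : [0]
PUSH 3  : [0, 3]
SWAP    : [3, 0]
MUL     : [0]
LOAD 0  : [0, -6]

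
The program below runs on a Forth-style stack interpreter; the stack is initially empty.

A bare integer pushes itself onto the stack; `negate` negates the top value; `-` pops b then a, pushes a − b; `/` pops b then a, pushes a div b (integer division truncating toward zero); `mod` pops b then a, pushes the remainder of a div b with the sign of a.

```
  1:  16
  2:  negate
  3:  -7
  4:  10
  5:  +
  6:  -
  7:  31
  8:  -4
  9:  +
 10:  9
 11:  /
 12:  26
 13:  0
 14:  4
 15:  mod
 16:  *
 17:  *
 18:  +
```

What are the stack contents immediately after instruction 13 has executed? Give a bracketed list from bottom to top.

[-19, 3, 26, 0]

16     -> [16]
negate -> [-16]
-7     -> [-16, -7]
10     -> [-16, -7, 10]
+      -> [-16, 3]
-      -> [-19]
31     -> [-19, 31]
-4     -> [-19, 31, -4]
+      -> [-19, 27]
9      -> [-19, 27, 9]
/      -> [-19, 3]
26     -> [-19, 3, 26]
0      -> [-19, 3, 26, 0]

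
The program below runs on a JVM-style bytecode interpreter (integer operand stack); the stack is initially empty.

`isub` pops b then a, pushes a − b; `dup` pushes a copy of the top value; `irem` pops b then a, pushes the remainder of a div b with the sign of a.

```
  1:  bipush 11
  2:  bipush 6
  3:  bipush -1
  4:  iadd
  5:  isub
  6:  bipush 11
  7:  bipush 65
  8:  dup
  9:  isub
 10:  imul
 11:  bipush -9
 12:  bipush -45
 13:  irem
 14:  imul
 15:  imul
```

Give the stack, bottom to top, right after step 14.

bipush 11  : 11
bipush 6   : 11 6
bipush -1  : 11 6 -1
iadd       : 11 5
isub       : 6
bipush 11  : 6 11
bipush 65  : 6 11 65
dup        : 6 11 65 65
isub       : 6 11 0
imul       : 6 0
bipush -9  : 6 0 -9
bipush -45 : 6 0 -9 -45
irem       : 6 0 -9
imul       : 6 0

[6, 0]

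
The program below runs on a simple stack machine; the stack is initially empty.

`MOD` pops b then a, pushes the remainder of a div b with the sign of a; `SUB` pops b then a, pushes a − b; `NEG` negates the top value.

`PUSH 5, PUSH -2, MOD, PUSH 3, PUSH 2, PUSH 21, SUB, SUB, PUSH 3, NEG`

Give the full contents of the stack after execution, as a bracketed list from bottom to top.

[1, 22, -3]

PUSH 5  : [5]
PUSH -2 : [5, -2]
MOD     : [1]
PUSH 3  : [1, 3]
PUSH 2  : [1, 3, 2]
PUSH 21 : [1, 3, 2, 21]
SUB     : [1, 3, -19]
SUB     : [1, 22]
PUSH 3  : [1, 22, 3]
NEG     : [1, 22, -3]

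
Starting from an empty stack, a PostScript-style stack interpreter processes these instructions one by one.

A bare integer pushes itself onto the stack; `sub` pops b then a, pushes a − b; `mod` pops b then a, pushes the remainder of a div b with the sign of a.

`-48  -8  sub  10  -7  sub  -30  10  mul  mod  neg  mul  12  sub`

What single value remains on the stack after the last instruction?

668

-48 : -48
-8  : -48 -8
sub : -40
10  : -40 10
-7  : -40 10 -7
sub : -40 17
-30 : -40 17 -30
10  : -40 17 -30 10
mul : -40 17 -300
mod : -40 17
neg : -40 -17
mul : 680
12  : 680 12
sub : 668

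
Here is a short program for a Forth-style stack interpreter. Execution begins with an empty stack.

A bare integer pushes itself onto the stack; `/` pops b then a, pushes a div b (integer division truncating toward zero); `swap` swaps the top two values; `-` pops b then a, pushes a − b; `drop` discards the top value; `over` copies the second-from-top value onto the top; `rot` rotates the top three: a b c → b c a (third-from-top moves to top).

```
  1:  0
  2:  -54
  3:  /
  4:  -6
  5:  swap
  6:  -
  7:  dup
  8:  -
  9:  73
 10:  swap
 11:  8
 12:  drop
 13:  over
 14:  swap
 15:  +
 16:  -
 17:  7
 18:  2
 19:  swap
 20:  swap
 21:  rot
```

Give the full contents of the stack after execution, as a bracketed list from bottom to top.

[7, 2, 0]

0    → [0]
-54  → [0, -54]
/    → [0]
-6   → [0, -6]
swap → [-6, 0]
-    → [-6]
dup  → [-6, -6]
-    → [0]
73   → [0, 73]
swap → [73, 0]
8    → [73, 0, 8]
drop → [73, 0]
over → [73, 0, 73]
swap → [73, 73, 0]
+    → [73, 73]
-    → [0]
7    → [0, 7]
2    → [0, 7, 2]
swap → [0, 2, 7]
swap → [0, 7, 2]
rot  → [7, 2, 0]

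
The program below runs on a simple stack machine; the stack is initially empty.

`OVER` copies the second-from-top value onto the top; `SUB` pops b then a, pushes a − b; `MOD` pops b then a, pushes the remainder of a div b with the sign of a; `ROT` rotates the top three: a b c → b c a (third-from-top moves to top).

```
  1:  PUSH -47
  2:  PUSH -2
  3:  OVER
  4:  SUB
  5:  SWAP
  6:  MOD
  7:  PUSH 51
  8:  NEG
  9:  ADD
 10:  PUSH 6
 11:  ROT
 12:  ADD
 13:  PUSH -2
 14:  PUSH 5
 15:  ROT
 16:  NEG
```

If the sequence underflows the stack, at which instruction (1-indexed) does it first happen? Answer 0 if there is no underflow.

11

PUSH -47 → -47
PUSH -2  → -47 -2
OVER     → -47 -2 -47
SUB      → -47 45
SWAP     → 45 -47
MOD      → 45
PUSH 51  → 45 51
NEG      → 45 -51
ADD      → -6
PUSH 6   → -6 6
ROT  — needs 3 operands, stack has 2 → underflow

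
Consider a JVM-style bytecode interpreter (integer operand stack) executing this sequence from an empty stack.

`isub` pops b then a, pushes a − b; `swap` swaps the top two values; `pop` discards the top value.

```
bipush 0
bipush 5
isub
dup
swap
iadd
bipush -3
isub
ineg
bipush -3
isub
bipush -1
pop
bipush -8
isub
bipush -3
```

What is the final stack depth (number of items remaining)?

2

bipush 0  -> 0
bipush 5  -> 0 5
isub      -> -5
dup       -> -5 -5
swap      -> -5 -5
iadd      -> -10
bipush -3 -> -10 -3
isub      -> -7
ineg      -> 7
bipush -3 -> 7 -3
isub      -> 10
bipush -1 -> 10 -1
pop       -> 10
bipush -8 -> 10 -8
isub      -> 18
bipush -3 -> 18 -3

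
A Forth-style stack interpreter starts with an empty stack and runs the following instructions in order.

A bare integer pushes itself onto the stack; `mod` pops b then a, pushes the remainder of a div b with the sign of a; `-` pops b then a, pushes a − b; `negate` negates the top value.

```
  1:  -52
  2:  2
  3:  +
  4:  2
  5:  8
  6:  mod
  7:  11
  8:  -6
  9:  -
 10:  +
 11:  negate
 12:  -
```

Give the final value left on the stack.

-52    → -52
2      → -52 2
+      → -50
2      → -50 2
8      → -50 2 8
mod    → -50 2
11     → -50 2 11
-6     → -50 2 11 -6
-      → -50 2 17
+      → -50 19
negate → -50 -19
-      → -31

-31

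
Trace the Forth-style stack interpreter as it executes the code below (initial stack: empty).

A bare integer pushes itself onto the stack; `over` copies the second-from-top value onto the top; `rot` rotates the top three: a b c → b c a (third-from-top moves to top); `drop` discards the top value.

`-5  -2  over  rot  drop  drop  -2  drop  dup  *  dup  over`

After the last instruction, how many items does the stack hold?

-5   → -5
-2   → -5 -2
over → -5 -2 -5
rot  → -2 -5 -5
drop → -2 -5
drop → -2
-2   → -2 -2
drop → -2
dup  → -2 -2
*    → 4
dup  → 4 4
over → 4 4 4

3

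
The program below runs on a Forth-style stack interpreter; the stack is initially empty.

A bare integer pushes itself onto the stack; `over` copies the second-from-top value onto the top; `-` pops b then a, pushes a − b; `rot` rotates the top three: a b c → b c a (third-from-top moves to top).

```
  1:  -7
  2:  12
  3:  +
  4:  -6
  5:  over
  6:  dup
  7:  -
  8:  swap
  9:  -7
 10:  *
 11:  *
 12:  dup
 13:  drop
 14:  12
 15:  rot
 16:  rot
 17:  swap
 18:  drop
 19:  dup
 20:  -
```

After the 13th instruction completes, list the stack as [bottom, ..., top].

[5, 0]

-7    [-7]
12    [-7, 12]
+     [5]
-6    [5, -6]
over  [5, -6, 5]
dup   [5, -6, 5, 5]
-     [5, -6, 0]
swap  [5, 0, -6]
-7    [5, 0, -6, -7]
*     [5, 0, 42]
*     [5, 0]
dup   [5, 0, 0]
drop  [5, 0]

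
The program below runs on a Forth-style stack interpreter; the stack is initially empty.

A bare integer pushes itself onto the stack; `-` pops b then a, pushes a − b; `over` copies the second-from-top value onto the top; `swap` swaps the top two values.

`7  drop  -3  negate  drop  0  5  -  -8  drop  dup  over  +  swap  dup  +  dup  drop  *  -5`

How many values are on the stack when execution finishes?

7      : [7]
drop   : []
-3     : [-3]
negate : [3]
drop   : []
0      : [0]
5      : [0, 5]
-      : [-5]
-8     : [-5, -8]
drop   : [-5]
dup    : [-5, -5]
over   : [-5, -5, -5]
+      : [-5, -10]
swap   : [-10, -5]
dup    : [-10, -5, -5]
+      : [-10, -10]
dup    : [-10, -10, -10]
drop   : [-10, -10]
*      : [100]
-5     : [100, -5]

2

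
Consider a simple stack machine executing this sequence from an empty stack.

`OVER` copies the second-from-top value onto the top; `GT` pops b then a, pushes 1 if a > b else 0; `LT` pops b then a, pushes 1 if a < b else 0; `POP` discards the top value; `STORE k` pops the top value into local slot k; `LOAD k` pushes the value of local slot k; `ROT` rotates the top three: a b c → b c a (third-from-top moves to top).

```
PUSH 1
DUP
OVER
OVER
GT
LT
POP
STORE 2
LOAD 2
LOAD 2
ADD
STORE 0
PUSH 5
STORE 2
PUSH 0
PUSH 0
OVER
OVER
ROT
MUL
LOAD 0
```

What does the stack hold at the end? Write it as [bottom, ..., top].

[0, 0, 0, 2]

PUSH 1  -> [1]
DUP     -> [1, 1]
OVER    -> [1, 1, 1]
OVER    -> [1, 1, 1, 1]
GT      -> [1, 1, 0]
LT      -> [1, 0]
POP     -> [1]
STORE 2 -> []
LOAD 2  -> [1]
LOAD 2  -> [1, 1]
ADD     -> [2]
STORE 0 -> []
PUSH 5  -> [5]
STORE 2 -> []
PUSH 0  -> [0]
PUSH 0  -> [0, 0]
OVER    -> [0, 0, 0]
OVER    -> [0, 0, 0, 0]
ROT     -> [0, 0, 0, 0]
MUL     -> [0, 0, 0]
LOAD 0  -> [0, 0, 0, 2]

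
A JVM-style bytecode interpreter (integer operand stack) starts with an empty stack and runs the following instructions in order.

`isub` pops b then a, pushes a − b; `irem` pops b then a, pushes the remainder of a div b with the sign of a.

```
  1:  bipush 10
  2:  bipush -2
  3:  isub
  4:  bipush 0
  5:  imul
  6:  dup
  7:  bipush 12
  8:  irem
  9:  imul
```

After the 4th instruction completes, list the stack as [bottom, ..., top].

[12, 0]

bipush 10  10
bipush -2  10 -2
isub       12
bipush 0   12 0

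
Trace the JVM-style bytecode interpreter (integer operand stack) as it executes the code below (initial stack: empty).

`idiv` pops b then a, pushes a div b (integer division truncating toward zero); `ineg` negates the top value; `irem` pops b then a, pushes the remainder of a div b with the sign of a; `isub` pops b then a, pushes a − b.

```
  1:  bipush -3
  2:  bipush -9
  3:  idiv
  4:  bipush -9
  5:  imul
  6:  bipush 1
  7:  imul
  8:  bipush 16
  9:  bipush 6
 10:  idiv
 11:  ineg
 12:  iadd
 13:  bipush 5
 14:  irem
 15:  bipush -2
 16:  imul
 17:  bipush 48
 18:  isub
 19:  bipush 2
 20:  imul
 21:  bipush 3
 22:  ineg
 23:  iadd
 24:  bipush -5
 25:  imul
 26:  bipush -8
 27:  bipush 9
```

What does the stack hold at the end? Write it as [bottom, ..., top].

[455, -8, 9]

bipush -3 : -3
bipush -9 : -3 -9
idiv      : 0
bipush -9 : 0 -9
imul      : 0
bipush 1  : 0 1
imul      : 0
bipush 16 : 0 16
bipush 6  : 0 16 6
idiv      : 0 2
ineg      : 0 -2
iadd      : -2
bipush 5  : -2 5
irem      : -2
bipush -2 : -2 -2
imul      : 4
bipush 48 : 4 48
isub      : -44
bipush 2  : -44 2
imul      : -88
bipush 3  : -88 3
ineg      : -88 -3
iadd      : -91
bipush -5 : -91 -5
imul      : 455
bipush -8 : 455 -8
bipush 9  : 455 -8 9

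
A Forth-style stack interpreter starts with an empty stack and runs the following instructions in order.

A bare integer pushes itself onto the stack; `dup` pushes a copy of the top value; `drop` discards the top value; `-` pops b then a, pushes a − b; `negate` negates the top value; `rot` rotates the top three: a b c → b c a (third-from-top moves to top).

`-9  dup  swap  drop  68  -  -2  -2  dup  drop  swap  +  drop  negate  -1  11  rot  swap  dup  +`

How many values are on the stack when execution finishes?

-9      [-9]
dup     [-9, -9]
swap    [-9, -9]
drop    [-9]
68      [-9, 68]
-       [-77]
-2      [-77, -2]
-2      [-77, -2, -2]
dup     [-77, -2, -2, -2]
drop    [-77, -2, -2]
swap    [-77, -2, -2]
+       [-77, -4]
drop    [-77]
negate  [77]
-1      [77, -1]
11      [77, -1, 11]
rot     [-1, 11, 77]
swap    [-1, 77, 11]
dup     [-1, 77, 11, 11]
+       [-1, 77, 22]

3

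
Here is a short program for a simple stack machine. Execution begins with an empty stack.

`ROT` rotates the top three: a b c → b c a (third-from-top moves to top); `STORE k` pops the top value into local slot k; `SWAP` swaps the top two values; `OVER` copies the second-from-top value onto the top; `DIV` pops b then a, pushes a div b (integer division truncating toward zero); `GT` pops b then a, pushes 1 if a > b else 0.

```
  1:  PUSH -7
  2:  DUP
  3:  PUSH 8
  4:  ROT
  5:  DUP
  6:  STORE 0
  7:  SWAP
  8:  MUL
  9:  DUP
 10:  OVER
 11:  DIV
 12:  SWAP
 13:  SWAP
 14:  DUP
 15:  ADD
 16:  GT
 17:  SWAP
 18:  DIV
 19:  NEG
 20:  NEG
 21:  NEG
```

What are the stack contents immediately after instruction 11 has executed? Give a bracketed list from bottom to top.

[-7, -56, 1]

PUSH -7 → [-7]
DUP     → [-7, -7]
PUSH 8  → [-7, -7, 8]
ROT     → [-7, 8, -7]
DUP     → [-7, 8, -7, -7]
STORE 0 → [-7, 8, -7]
SWAP    → [-7, -7, 8]
MUL     → [-7, -56]
DUP     → [-7, -56, -56]
OVER    → [-7, -56, -56, -56]
DIV     → [-7, -56, 1]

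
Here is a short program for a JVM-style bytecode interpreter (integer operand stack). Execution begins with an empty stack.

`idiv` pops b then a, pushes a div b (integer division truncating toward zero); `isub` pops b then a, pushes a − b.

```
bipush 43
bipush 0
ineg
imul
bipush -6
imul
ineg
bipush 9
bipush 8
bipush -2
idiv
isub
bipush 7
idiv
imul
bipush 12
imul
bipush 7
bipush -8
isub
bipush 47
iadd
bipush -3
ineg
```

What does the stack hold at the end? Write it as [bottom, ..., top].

[0, 62, 3]

bipush 43 : 43
bipush 0  : 43 0
ineg      : 43 0
imul      : 0
bipush -6 : 0 -6
imul      : 0
ineg      : 0
bipush 9  : 0 9
bipush 8  : 0 9 8
bipush -2 : 0 9 8 -2
idiv      : 0 9 -4
isub      : 0 13
bipush 7  : 0 13 7
idiv      : 0 1
imul      : 0
bipush 12 : 0 12
imul      : 0
bipush 7  : 0 7
bipush -8 : 0 7 -8
isub      : 0 15
bipush 47 : 0 15 47
iadd      : 0 62
bipush -3 : 0 62 -3
ineg      : 0 62 3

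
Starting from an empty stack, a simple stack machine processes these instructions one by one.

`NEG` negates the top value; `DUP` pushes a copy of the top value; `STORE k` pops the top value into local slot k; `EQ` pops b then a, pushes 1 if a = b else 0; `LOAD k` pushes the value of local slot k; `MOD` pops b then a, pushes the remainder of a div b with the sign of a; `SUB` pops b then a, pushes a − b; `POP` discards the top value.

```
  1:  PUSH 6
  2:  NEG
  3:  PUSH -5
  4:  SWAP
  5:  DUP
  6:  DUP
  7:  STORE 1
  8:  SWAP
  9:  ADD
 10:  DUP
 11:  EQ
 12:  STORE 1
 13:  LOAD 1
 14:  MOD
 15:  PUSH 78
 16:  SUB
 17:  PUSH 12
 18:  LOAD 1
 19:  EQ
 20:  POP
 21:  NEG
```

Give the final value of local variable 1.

1

PUSH 6  : 6
NEG     : -6
PUSH -5 : -6 -5
SWAP    : -5 -6
DUP     : -5 -6 -6
DUP     : -5 -6 -6 -6
STORE 1 : -5 -6 -6
SWAP    : -5 -6 -6
ADD     : -5 -12
DUP     : -5 -12 -12
EQ      : -5 1
STORE 1 : -5
LOAD 1  : -5 1
MOD     : 0
PUSH 78 : 0 78
SUB     : -78
PUSH 12 : -78 12
LOAD 1  : -78 12 1
EQ      : -78 0
POP     : -78
NEG     : 78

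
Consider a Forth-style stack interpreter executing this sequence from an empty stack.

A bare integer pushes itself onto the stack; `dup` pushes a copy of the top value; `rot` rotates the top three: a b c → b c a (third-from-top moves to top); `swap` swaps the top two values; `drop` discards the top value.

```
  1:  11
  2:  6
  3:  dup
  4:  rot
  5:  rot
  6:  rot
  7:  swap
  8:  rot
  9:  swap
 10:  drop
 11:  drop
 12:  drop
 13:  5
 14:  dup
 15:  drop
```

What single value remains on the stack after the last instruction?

11   → [11]
6    → [11, 6]
dup  → [11, 6, 6]
rot  → [6, 6, 11]
rot  → [6, 11, 6]
rot  → [11, 6, 6]
swap → [11, 6, 6]
rot  → [6, 6, 11]
swap → [6, 11, 6]
drop → [6, 11]
drop → [6]
drop → []
5    → [5]
dup  → [5, 5]
drop → [5]

5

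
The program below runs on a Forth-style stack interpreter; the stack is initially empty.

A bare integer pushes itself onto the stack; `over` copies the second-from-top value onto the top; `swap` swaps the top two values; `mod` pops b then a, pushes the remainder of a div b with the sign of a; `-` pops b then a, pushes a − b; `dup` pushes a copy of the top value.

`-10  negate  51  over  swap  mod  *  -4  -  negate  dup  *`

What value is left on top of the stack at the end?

10816

-10    → -10
negate → 10
51     → 10 51
over   → 10 51 10
swap   → 10 10 51
mod    → 10 10
*      → 100
-4     → 100 -4
-      → 104
negate → -104
dup    → -104 -104
*      → 10816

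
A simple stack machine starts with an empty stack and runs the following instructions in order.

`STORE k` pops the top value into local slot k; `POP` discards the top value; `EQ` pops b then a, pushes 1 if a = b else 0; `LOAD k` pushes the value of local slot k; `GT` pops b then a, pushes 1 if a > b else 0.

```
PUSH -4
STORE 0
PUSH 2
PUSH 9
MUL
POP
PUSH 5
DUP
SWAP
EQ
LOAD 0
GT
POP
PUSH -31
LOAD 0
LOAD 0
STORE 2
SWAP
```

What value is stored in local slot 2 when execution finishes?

PUSH -4  → [-4]
STORE 0  → []
PUSH 2   → [2]
PUSH 9   → [2, 9]
MUL      → [18]
POP      → []
PUSH 5   → [5]
DUP      → [5, 5]
SWAP     → [5, 5]
EQ       → [1]
LOAD 0   → [1, -4]
GT       → [1]
POP      → []
PUSH -31 → [-31]
LOAD 0   → [-31, -4]
LOAD 0   → [-31, -4, -4]
STORE 2  → [-31, -4]
SWAP     → [-4, -31]

-4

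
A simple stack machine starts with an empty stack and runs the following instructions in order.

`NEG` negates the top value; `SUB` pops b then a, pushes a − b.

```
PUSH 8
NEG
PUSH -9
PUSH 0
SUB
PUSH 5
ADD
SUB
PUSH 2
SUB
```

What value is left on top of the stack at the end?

-6

PUSH 8  -> 8
NEG     -> -8
PUSH -9 -> -8 -9
PUSH 0  -> -8 -9 0
SUB     -> -8 -9
PUSH 5  -> -8 -9 5
ADD     -> -8 -4
SUB     -> -4
PUSH 2  -> -4 2
SUB     -> -6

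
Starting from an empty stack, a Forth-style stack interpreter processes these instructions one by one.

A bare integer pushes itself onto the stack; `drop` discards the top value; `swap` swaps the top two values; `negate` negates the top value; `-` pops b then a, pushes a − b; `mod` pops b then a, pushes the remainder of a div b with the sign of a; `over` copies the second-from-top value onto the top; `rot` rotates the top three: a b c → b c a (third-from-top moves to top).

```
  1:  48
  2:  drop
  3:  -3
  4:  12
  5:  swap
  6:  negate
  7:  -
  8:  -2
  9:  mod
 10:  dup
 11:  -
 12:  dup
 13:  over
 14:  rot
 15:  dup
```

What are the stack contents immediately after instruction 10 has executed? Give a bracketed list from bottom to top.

[1, 1]

48     : [48]
drop   : []
-3     : [-3]
12     : [-3, 12]
swap   : [12, -3]
negate : [12, 3]
-      : [9]
-2     : [9, -2]
mod    : [1]
dup    : [1, 1]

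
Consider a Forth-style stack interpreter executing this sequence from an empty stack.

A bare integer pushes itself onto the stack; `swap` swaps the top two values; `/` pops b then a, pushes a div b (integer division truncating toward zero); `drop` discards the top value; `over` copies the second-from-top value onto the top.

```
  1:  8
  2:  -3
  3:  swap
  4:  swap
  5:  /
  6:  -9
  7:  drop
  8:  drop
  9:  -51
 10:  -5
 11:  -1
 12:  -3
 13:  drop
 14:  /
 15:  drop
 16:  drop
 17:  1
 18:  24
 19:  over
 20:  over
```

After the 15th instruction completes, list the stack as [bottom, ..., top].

[-51]

8    → [8]
-3   → [8, -3]
swap → [-3, 8]
swap → [8, -3]
/    → [-2]
-9   → [-2, -9]
drop → [-2]
drop → []
-51  → [-51]
-5   → [-51, -5]
-1   → [-51, -5, -1]
-3   → [-51, -5, -1, -3]
drop → [-51, -5, -1]
/    → [-51, 5]
drop → [-51]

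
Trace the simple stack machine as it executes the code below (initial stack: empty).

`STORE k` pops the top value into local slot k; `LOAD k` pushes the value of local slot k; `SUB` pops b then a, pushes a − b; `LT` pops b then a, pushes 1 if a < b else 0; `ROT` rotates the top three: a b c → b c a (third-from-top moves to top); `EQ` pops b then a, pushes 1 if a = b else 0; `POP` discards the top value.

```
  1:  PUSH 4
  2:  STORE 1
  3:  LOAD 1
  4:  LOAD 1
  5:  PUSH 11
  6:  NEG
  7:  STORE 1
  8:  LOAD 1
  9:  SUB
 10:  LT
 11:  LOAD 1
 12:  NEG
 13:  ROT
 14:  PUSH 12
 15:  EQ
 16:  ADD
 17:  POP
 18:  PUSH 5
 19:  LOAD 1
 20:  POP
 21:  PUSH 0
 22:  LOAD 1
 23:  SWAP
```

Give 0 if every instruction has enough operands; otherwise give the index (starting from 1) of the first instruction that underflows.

PUSH 4  -> [4]
STORE 1 -> []
LOAD 1  -> [4]
LOAD 1  -> [4, 4]
PUSH 11 -> [4, 4, 11]
NEG     -> [4, 4, -11]
STORE 1 -> [4, 4]
LOAD 1  -> [4, 4, -11]
SUB     -> [4, 15]
LT      -> [1]
LOAD 1  -> [1, -11]
NEG     -> [1, 11]
ROT  — needs 3 operands, stack has 2 → underflow

13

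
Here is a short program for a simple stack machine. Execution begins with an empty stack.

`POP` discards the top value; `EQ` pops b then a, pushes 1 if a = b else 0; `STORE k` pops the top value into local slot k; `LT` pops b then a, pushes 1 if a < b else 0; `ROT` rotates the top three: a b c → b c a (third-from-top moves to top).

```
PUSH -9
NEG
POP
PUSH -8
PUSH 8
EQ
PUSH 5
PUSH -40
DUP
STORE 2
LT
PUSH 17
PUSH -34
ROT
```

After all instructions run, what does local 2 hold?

PUSH -9   -9
NEG       9
POP       (empty)
PUSH -8   -8
PUSH 8    -8 8
EQ        0
PUSH 5    0 5
PUSH -40  0 5 -40
DUP       0 5 -40 -40
STORE 2   0 5 -40
LT        0 0
PUSH 17   0 0 17
PUSH -34  0 0 17 -34
ROT       0 17 -34 0

-40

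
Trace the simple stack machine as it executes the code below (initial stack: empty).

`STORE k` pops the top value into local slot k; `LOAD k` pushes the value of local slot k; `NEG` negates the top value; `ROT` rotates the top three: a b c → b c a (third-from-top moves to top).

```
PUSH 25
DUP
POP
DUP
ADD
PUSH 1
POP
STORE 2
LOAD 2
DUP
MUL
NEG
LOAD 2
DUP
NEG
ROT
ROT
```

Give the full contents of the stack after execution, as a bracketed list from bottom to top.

[-50, -2500, 50]

PUSH 25 → [25]
DUP     → [25, 25]
POP     → [25]
DUP     → [25, 25]
ADD     → [50]
PUSH 1  → [50, 1]
POP     → [50]
STORE 2 → []
LOAD 2  → [50]
DUP     → [50, 50]
MUL     → [2500]
NEG     → [-2500]
LOAD 2  → [-2500, 50]
DUP     → [-2500, 50, 50]
NEG     → [-2500, 50, -50]
ROT     → [50, -50, -2500]
ROT     → [-50, -2500, 50]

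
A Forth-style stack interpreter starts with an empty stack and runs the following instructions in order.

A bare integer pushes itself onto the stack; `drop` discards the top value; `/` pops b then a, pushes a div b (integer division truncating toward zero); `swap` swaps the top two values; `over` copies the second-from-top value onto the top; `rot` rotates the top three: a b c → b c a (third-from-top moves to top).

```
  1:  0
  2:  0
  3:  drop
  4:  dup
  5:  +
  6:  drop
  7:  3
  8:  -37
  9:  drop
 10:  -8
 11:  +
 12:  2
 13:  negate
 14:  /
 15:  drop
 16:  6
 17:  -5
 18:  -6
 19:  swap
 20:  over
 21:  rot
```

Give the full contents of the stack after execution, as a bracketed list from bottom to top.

[6, -5, -6, -6]

0      : 0
0      : 0 0
drop   : 0
dup    : 0 0
+      : 0
drop   : (empty)
3      : 3
-37    : 3 -37
drop   : 3
-8     : 3 -8
+      : -5
2      : -5 2
negate : -5 -2
/      : 2
drop   : (empty)
6      : 6
-5     : 6 -5
-6     : 6 -5 -6
swap   : 6 -6 -5
over   : 6 -6 -5 -6
rot    : 6 -5 -6 -6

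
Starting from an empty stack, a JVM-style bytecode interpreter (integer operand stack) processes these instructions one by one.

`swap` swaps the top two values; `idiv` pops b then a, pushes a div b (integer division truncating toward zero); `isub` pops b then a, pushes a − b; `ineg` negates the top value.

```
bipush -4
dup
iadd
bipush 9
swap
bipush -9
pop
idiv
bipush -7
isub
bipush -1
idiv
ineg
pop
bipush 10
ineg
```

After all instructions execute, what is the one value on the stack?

-10

bipush -4 -> -4
dup       -> -4 -4
iadd      -> -8
bipush 9  -> -8 9
swap      -> 9 -8
bipush -9 -> 9 -8 -9
pop       -> 9 -8
idiv      -> -1
bipush -7 -> -1 -7
isub      -> 6
bipush -1 -> 6 -1
idiv      -> -6
ineg      -> 6
pop       -> (empty)
bipush 10 -> 10
ineg      -> -10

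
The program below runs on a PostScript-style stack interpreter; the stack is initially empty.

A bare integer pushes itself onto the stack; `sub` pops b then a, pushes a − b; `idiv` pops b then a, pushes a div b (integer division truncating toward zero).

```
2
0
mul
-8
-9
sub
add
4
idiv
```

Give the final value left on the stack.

0

2    → 2
0    → 2 0
mul  → 0
-8   → 0 -8
-9   → 0 -8 -9
sub  → 0 1
add  → 1
4    → 1 4
idiv → 0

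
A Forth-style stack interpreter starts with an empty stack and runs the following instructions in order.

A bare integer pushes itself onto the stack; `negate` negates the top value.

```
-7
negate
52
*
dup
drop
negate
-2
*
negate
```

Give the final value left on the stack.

-7     : [-7]
negate : [7]
52     : [7, 52]
*      : [364]
dup    : [364, 364]
drop   : [364]
negate : [-364]
-2     : [-364, -2]
*      : [728]
negate : [-728]

-728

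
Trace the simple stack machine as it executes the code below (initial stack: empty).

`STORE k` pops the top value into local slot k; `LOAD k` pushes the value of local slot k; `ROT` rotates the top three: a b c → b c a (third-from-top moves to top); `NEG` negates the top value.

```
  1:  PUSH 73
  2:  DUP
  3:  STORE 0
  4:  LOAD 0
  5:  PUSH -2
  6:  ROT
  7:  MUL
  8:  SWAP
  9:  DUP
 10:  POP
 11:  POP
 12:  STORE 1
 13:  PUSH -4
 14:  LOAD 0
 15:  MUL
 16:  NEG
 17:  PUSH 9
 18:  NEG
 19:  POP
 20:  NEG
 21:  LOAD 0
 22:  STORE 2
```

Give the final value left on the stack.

-292

PUSH 73 : 73
DUP     : 73 73
STORE 0 : 73
LOAD 0  : 73 73
PUSH -2 : 73 73 -2
ROT     : 73 -2 73
MUL     : 73 -146
SWAP    : -146 73
DUP     : -146 73 73
POP     : -146 73
POP     : -146
STORE 1 : (empty)
PUSH -4 : -4
LOAD 0  : -4 73
MUL     : -292
NEG     : 292
PUSH 9  : 292 9
NEG     : 292 -9
POP     : 292
NEG     : -292
LOAD 0  : -292 73
STORE 2 : -292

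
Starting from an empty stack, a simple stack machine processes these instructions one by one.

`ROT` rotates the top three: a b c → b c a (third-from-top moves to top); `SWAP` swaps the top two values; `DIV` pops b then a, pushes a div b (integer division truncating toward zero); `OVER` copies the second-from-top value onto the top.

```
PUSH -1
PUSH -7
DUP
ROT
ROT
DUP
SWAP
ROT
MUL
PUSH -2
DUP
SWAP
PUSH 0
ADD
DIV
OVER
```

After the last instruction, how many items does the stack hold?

5

PUSH -1  [-1]
PUSH -7  [-1, -7]
DUP      [-1, -7, -7]
ROT      [-7, -7, -1]
ROT      [-7, -1, -7]
DUP      [-7, -1, -7, -7]
SWAP     [-7, -1, -7, -7]
ROT      [-7, -7, -7, -1]
MUL      [-7, -7, 7]
PUSH -2  [-7, -7, 7, -2]
DUP      [-7, -7, 7, -2, -2]
SWAP     [-7, -7, 7, -2, -2]
PUSH 0   [-7, -7, 7, -2, -2, 0]
ADD      [-7, -7, 7, -2, -2]
DIV      [-7, -7, 7, 1]
OVER     [-7, -7, 7, 1, 7]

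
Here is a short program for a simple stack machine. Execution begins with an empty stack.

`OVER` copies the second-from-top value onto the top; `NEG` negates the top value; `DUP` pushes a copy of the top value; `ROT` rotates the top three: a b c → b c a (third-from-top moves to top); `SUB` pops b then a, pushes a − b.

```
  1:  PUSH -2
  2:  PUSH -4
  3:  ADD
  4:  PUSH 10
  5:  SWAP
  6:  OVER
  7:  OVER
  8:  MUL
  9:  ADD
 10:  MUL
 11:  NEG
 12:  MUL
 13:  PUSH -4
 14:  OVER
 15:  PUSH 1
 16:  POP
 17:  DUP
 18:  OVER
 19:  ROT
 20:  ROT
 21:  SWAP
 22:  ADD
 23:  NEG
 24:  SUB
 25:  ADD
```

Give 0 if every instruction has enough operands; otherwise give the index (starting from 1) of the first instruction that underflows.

PUSH -2 : -2
PUSH -4 : -2 -4
ADD     : -6
PUSH 10 : -6 10
SWAP    : 10 -6
OVER    : 10 -6 10
OVER    : 10 -6 10 -6
MUL     : 10 -6 -60
ADD     : 10 -66
MUL     : -660
NEG     : 660
MUL  — needs 2 operands, stack has 1 → underflow

12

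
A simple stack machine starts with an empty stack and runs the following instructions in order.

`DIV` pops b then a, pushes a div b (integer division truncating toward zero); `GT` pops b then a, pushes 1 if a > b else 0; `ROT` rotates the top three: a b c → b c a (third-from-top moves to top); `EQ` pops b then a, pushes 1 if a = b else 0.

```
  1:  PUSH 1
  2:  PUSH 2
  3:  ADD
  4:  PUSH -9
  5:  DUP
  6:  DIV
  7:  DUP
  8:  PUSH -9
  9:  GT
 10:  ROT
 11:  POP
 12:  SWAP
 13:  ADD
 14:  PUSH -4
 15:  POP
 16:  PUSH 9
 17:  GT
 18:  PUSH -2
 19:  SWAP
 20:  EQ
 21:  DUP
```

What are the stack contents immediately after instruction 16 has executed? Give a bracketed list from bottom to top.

PUSH 1   1
PUSH 2   1 2
ADD      3
PUSH -9  3 -9
DUP      3 -9 -9
DIV      3 1
DUP      3 1 1
PUSH -9  3 1 1 -9
GT       3 1 1
ROT      1 1 3
POP      1 1
SWAP     1 1
ADD      2
PUSH -4  2 -4
POP      2
PUSH 9   2 9

[2, 9]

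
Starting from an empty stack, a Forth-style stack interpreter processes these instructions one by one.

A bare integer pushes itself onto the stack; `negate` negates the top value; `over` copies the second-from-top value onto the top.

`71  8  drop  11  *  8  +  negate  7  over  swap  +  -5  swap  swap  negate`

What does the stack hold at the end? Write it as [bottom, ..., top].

[-789, -782, 5]

71     : [71]
8      : [71, 8]
drop   : [71]
11     : [71, 11]
*      : [781]
8      : [781, 8]
+      : [789]
negate : [-789]
7      : [-789, 7]
over   : [-789, 7, -789]
swap   : [-789, -789, 7]
+      : [-789, -782]
-5     : [-789, -782, -5]
swap   : [-789, -5, -782]
swap   : [-789, -782, -5]
negate : [-789, -782, 5]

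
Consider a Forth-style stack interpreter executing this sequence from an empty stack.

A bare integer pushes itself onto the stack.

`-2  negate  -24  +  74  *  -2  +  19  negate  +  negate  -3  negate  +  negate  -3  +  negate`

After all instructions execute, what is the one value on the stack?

-2      -2
negate  2
-24     2 -24
+       -22
74      -22 74
*       -1628
-2      -1628 -2
+       -1630
19      -1630 19
negate  -1630 -19
+       -1649
negate  1649
-3      1649 -3
negate  1649 3
+       1652
negate  -1652
-3      -1652 -3
+       -1655
negate  1655

1655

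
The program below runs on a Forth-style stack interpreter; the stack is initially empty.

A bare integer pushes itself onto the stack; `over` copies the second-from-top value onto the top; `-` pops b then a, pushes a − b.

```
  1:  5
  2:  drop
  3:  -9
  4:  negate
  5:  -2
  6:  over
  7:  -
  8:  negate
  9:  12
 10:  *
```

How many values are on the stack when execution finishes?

2

5      -> [5]
drop   -> []
-9     -> [-9]
negate -> [9]
-2     -> [9, -2]
over   -> [9, -2, 9]
-      -> [9, -11]
negate -> [9, 11]
12     -> [9, 11, 12]
*      -> [9, 132]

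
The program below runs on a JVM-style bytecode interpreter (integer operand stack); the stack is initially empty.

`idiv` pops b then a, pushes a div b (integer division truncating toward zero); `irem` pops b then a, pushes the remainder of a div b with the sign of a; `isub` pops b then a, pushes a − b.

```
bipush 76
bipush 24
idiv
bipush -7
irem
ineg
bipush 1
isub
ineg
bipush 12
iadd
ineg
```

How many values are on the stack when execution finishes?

1

bipush 76  76
bipush 24  76 24
idiv       3
bipush -7  3 -7
irem       3
ineg       -3
bipush 1   -3 1
isub       -4
ineg       4
bipush 12  4 12
iadd       16
ineg       -16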